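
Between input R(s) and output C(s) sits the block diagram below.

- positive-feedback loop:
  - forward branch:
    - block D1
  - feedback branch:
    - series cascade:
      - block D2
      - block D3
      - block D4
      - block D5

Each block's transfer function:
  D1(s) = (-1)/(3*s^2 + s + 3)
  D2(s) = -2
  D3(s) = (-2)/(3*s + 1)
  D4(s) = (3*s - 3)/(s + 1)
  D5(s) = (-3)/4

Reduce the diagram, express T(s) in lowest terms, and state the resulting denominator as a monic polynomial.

The answer is s^4 + 5*s^3/3 + 16*s^2/9 + 4*s/9 + 4/3.

Reasoning:
Step 1. multiply D2, D3, D4, D5 (series) gives (9 - 9*s)/(3*s^2 + 4*s + 1)
Step 2. feedback reduction of D1, (D2*D3*D4*D5) gives (-3*s^2 - 4*s - 1)/(9*s^4 + 15*s^3 + 16*s^2 + 4*s + 12)
No further cancellation is possible in the step-2 result, so that is T(s). Its denominator becomes monic after dividing by the leading coefficient 9.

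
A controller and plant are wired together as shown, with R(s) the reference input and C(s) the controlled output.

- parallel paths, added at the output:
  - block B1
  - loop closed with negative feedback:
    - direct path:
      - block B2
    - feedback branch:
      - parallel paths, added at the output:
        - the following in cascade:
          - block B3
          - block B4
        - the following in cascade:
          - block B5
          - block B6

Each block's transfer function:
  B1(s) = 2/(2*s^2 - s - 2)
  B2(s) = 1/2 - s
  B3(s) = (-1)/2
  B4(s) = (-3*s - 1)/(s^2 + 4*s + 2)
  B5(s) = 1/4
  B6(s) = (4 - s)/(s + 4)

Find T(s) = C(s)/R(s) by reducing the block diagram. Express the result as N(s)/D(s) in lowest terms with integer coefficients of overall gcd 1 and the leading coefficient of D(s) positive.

(1) cascade B3, B4 gives (3*s + 1)/(2*s^2 + 8*s + 4)
(2) cascade B5, B6 gives (4 - s)/(4*s + 16)
(3) combine (B3*B4), (B5*B6) in parallel gives (-s^3 + 6*s^2 + 40*s + 16)/(4*s^3 + 32*s^2 + 72*s + 32)
(4) reduce the feedback loop with forward B2 and return ((B3*B4)+(B5*B6)) gives (-8*s^4 - 60*s^3 - 112*s^2 + 8*s + 32)/(2*s^4 - 5*s^3 - 10*s^2 + 152*s + 80)
(5) combine B1, [B2/(1+B2*((B3*B4)+(B5*B6)))] in parallel, giving the overall T(s)

Answer: (-16*s^6 - 112*s^5 - 144*s^4 + 238*s^3 + 260*s^2 + 256*s + 96)/(4*s^6 - 12*s^5 - 19*s^4 + 324*s^3 + 28*s^2 - 384*s - 160)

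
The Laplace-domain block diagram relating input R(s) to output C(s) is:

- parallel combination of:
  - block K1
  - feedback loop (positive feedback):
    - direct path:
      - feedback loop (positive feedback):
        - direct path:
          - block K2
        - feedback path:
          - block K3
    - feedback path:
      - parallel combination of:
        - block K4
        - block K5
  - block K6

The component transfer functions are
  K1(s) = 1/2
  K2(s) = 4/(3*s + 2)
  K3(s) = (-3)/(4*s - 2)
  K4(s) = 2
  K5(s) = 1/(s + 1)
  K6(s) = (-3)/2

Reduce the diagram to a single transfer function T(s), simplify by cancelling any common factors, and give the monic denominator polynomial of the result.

First reduce the diagram to T(s).

(1) close the feedback loop around K2, K3, giving (8*s - 4)/(6*s^2 + s + 4)
(2) sum the parallel branches K4, K5, giving (2*s + 3)/(s + 1)
(3) collapse the loop ([K2/(1-K2*K3)] forward, (K4+K5) return), giving (8*s^2 + 4*s - 4)/(6*s^3 - 9*s^2 - 11*s + 16)
(4) sum the parallel branches K1, [[K2/(1-K2*K3)]/(1-[K2/(1-K2*K3)]*(K4+K5))], K6, giving (-6*s^3 + 17*s^2 + 15*s - 20)/(6*s^3 - 9*s^2 - 11*s + 16)
The result of step 4 is T(s) in lowest terms. Its denominator has leading coefficient 6; dividing the denominator through by 6 makes it monic.

Answer: s^3 - 3*s^2/2 - 11*s/6 + 8/3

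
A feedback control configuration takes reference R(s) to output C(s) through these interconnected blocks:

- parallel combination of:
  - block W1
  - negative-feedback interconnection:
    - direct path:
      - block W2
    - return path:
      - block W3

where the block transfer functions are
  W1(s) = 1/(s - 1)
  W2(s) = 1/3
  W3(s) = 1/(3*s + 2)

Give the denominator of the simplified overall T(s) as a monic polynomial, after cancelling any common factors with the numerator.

1. apply the feedback formula to W2, W3; result (3*s + 2)/(9*s + 7)
2. parallel reduction of W1, [W2/(1+W2*W3)]; result (3*s^2 + 8*s + 5)/(9*s^2 - 2*s - 7)
That last expression is T(s), already simplified. Scaling its denominator by 1/9 (the reciprocal of the leading coefficient) yields the monic denominator.

Hence the answer: s^2 - 2*s/9 - 7/9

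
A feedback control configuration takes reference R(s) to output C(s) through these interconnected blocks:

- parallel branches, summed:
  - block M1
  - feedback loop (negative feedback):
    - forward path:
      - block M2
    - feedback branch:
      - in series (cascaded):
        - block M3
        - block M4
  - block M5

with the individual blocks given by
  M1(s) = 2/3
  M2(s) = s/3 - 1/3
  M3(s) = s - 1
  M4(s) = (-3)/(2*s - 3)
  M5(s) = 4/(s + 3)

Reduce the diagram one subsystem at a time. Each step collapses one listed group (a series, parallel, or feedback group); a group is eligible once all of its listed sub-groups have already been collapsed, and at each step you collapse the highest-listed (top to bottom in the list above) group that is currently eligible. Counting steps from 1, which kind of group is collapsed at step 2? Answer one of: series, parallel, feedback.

The answer is feedback.

Reasoning:
1. combine M3, M4 in series
2. reduce the feedback loop with forward M2 and return (M3*M4)
3. combine M1, [M2/(1+M2*(M3*M4))], M5 in parallel
At step 2 the group reduced is feedback.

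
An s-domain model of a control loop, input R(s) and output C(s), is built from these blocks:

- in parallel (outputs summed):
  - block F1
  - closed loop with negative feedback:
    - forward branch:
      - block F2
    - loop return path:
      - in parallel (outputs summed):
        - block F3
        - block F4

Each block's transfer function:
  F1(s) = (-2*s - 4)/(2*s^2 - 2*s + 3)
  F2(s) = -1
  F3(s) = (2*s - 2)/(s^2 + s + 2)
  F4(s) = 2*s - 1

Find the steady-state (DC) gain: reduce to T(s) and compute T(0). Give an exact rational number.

Step 1: parallel reduction of F3, F4; result (2*s^3 + s^2 + 5*s - 4)/(s^2 + s + 2)
Step 2: apply the feedback formula to F2, (F3+F4); result (s^2 + s + 2)/(2*s^3 + 4*s - 6)
Step 3: reduce the parallel group F1, [F2/(1+F2*(F3+F4))]; result (-2*s^4 - 8*s^3 - 3*s^2 - 5*s + 30)/(4*s^5 - 4*s^4 + 14*s^3 - 20*s^2 + 24*s - 18)
Step 3 gives the overall T(s). Then T(0) = 30/(-18) = -5/3.

Final answer: -5/3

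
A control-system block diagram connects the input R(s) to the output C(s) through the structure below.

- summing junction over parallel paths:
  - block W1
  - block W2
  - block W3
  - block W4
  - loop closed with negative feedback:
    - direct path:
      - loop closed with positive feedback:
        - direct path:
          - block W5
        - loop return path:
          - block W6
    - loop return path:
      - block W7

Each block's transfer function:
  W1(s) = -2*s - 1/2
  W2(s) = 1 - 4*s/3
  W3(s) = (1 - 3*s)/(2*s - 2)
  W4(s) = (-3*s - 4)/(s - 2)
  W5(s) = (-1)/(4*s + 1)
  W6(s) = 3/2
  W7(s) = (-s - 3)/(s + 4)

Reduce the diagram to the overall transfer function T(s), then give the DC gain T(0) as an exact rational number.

(1) close the feedback loop around W5, W6 = (-2)/(8*s + 5)
(2) reduce the feedback loop with forward [W5/(1-W5*W6)] and return W7 = (-2*s - 8)/(8*s^2 + 39*s + 26)
(3) add W1, W2, W3, W4, [[W5/(1-W5*W6)]/(1+[W5/(1-W5*W6)]*W7)] (parallel) = (-80*s^5 - 246*s^4 + 300*s^3 - 105*s^2 + 86*s + 264)/(24*s^4 + 45*s^3 - 225*s^2 + 156)
Evaluating the step-3 result (the overall T(s)) at s = 0 gives T(0) = 264/156 = 22/13.

Hence the answer: 22/13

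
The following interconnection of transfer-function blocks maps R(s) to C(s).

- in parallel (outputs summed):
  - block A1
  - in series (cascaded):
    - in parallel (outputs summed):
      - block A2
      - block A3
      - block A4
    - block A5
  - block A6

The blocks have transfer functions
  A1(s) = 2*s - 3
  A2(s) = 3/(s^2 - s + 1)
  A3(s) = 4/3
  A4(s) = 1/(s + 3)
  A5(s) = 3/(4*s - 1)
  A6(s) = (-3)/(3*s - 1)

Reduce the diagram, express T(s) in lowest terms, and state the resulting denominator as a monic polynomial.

Step 1: sum the parallel branches A2, A3, A4; result (4*s^3 + 11*s^2 - 2*s + 42)/(3*s^3 + 6*s^2 - 6*s + 9)
Step 2: multiply (A2+A3+A4), A5 (series); result (4*s^3 + 11*s^2 - 2*s + 42)/(4*s^4 + 7*s^3 - 10*s^2 + 14*s - 3)
Step 3: parallel reduction of A1, ((A2+A3+A4)*A5), A6; result (24*s^6 - 2*s^5 - 125*s^4 + 223*s^3 - 189*s^2 + 161*s - 42)/(12*s^5 + 17*s^4 - 37*s^3 + 52*s^2 - 23*s + 3)
The result of step 3 is T(s) in lowest terms. Its denominator has leading coefficient 12; dividing the denominator through by 12 makes it monic.

Final answer: s^5 + 17*s^4/12 - 37*s^3/12 + 13*s^2/3 - 23*s/12 + 1/4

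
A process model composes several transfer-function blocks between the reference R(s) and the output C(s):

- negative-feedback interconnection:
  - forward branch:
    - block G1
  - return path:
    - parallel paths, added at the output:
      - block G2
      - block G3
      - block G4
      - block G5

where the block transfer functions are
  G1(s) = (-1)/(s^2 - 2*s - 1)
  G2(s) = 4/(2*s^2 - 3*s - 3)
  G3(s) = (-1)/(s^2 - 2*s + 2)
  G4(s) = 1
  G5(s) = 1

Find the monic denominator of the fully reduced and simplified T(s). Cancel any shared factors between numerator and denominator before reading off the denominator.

[1] combine G2, G3, G4, G5 in parallel, giving (4*s^4 - 14*s^3 + 16*s^2 - 5*s - 1)/(2*s^4 - 7*s^3 + 7*s^2 - 6)
[2] collapse the loop (G1 forward, (G2+G3+G4+G5) return), giving (-2*s^4 + 7*s^3 - 7*s^2 + 6)/(2*s^6 - 11*s^5 + 15*s^4 + 7*s^3 - 29*s^2 + 17*s + 7)
No further cancellation is possible in the step-2 result, so that is T(s). Its denominator becomes monic after dividing by the leading coefficient 2.

Hence the answer: s^6 - 11*s^5/2 + 15*s^4/2 + 7*s^3/2 - 29*s^2/2 + 17*s/2 + 7/2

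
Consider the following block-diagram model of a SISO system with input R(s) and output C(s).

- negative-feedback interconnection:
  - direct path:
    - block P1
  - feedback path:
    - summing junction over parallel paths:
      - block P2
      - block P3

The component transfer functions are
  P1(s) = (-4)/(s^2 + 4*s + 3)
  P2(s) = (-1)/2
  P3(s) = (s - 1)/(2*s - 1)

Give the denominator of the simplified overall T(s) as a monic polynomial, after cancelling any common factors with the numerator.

1. reduce the parallel group P2, P3, giving (-1)/(4*s - 2)
2. collapse the loop (P1 forward, (P2+P3) return), giving (4 - 8*s)/(2*s^3 + 7*s^2 + 2*s - 1)
T(s) is the step-2 result (common factors already cancelled). Leading coefficient of the denominator: 2. Divide through by 2 for the monic polynomial.

Hence the answer: s^3 + 7*s^2/2 + s - 1/2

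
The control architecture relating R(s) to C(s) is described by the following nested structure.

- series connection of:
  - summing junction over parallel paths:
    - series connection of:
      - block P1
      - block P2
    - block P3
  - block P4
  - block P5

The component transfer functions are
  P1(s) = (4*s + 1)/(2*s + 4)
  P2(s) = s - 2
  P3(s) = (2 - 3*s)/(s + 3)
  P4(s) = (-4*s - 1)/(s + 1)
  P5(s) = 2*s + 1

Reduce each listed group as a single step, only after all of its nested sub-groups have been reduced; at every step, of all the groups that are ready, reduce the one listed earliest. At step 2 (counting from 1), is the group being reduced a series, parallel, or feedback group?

Step 1 - series reduction of P1, P2
Step 2 - combine (P1*P2), P3 in parallel
Step 3 - combine ((P1*P2)+P3), P4, P5 in series
Step 2: parallel.

Answer: parallel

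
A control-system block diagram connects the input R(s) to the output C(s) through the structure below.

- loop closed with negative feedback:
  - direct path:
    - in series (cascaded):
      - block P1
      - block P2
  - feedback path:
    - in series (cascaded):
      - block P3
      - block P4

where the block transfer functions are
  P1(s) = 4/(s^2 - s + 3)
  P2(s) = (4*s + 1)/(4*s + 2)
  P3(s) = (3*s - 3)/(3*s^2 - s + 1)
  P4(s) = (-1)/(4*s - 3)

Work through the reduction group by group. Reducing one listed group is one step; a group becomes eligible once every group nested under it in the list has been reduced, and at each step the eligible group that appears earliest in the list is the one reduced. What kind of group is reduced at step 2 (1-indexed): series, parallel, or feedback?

Step 1 - multiply P1, P2 (series)
Step 2 - combine P3, P4 in series
Step 3 - reduce the feedback loop with forward (P1*P2) and return (P3*P4)
The group at step 2 is a series group.

Therefore the answer is series.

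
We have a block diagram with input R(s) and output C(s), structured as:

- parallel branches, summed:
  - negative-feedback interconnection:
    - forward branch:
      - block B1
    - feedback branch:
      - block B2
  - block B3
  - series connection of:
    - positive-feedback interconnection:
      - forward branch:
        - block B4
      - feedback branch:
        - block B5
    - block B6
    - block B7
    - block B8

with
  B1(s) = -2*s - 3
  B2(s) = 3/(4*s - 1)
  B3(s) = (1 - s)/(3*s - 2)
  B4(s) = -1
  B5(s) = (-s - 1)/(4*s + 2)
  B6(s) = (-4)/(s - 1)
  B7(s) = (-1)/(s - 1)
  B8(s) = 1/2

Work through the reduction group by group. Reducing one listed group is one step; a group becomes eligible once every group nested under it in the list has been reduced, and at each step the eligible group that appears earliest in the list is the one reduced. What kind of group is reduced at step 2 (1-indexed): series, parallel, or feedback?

[1] apply the feedback formula to B1, B2
[2] reduce the feedback loop with forward B4 and return B5
[3] combine [B4/(1-B4*B5)], B6, B7, B8 in series
[4] parallel reduction of [B1/(1+B1*B2)], B3, ([B4/(1-B4*B5)]*B6*B7*B8)
At step 2 the group reduced is feedback.

Answer: feedback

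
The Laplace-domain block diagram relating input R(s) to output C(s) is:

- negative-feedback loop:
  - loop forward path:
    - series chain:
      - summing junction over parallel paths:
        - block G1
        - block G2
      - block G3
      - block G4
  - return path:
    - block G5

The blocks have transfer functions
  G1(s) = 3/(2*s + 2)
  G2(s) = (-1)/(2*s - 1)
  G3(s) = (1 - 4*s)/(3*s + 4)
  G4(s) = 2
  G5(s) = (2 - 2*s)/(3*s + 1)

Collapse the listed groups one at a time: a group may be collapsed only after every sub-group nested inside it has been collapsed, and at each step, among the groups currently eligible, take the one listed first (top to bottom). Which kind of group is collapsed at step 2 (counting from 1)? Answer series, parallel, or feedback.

Step 1: combine G1, G2 in parallel
Step 2: series reduction of (G1+G2), G3, G4
Step 3: reduce the feedback loop with forward ((G1+G2)*G3*G4) and return G5
The group at step 2 is a series group.

Answer: series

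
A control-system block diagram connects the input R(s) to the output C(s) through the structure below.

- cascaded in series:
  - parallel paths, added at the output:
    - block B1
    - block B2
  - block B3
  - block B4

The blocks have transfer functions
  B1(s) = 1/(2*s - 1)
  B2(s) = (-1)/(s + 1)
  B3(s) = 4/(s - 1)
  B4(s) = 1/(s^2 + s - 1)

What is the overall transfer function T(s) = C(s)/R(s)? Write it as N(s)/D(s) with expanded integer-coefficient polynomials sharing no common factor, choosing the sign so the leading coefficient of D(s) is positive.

First reduce the diagram to T(s).

[1] sum the parallel branches B1, B2 -> (2 - s)/(2*s^2 + s - 1)
[2] multiply (B1+B2), B3, B4 (series) - this is the overall T(s), already in the required normalized form

Answer: (8 - 4*s)/(2*s^5 + s^4 - 5*s^3 + 3*s - 1)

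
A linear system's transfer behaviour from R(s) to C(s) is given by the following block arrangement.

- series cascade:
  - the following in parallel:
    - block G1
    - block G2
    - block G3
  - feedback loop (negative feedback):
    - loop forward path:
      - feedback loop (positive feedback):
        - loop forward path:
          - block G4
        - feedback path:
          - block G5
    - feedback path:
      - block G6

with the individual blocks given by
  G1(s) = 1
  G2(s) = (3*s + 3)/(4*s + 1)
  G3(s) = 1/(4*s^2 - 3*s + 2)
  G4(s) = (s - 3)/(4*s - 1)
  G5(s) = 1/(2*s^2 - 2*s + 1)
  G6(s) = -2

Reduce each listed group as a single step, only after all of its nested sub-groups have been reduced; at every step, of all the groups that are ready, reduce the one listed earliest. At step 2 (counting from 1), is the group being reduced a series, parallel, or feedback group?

(1) sum the parallel branches G1, G2, G3
(2) apply the feedback formula to G4, G5
(3) close the feedback loop around [G4/(1-G4*G5)], G6
(4) reduce the series chain (G1+G2+G3), [[G4/(1-G4*G5)]/(1+[G4/(1-G4*G5)]*G6)]
The group at step 2 is a feedback group.

Hence the answer: feedback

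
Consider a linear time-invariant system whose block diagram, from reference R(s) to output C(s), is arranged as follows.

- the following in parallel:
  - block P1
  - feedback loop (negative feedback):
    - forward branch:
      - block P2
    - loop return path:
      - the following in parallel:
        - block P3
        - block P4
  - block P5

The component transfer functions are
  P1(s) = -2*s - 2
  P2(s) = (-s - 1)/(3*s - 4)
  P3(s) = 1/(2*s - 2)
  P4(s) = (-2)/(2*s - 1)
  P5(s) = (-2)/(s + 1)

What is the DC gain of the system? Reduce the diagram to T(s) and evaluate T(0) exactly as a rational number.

[1] reduce the parallel group P3, P4 = (3 - 2*s)/(4*s^2 - 6*s + 2)
[2] feedback reduction of P2, (P3+P4) = (-4*s^3 + 2*s^2 + 4*s - 2)/(12*s^3 - 32*s^2 + 29*s - 11)
[3] add P1, [P2/(1+P2*(P3+P4))], P5 (parallel) = (-24*s^5 + 12*s^4 + 20*s^3 + 40*s^2 - 70*s + 42)/(12*s^4 - 20*s^3 - 3*s^2 + 18*s - 11)
Evaluating the step-3 result (the overall T(s)) at s = 0 gives T(0) = 42/(-11) = -42/11.

Final answer: -42/11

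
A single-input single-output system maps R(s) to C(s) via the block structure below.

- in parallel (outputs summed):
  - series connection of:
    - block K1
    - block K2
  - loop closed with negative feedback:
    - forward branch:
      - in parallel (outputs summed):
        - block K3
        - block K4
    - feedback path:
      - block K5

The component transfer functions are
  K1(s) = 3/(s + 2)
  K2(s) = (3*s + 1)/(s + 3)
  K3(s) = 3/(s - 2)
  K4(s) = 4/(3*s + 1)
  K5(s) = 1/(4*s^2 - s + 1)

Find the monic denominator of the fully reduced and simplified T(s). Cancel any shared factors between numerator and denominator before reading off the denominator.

Step 1 - multiply K1, K2 (series) gives (9*s + 3)/(s^2 + 5*s + 6)
Step 2 - add K3, K4 (parallel) gives (13*s - 5)/(3*s^2 - 5*s - 2)
Step 3 - reduce the feedback loop with forward (K3+K4) and return K5 gives (52*s^3 - 33*s^2 + 18*s - 5)/(12*s^4 - 23*s^3 + 10*s - 7)
Step 4 - sum the parallel branches (K1*K2), [(K3+K4)/(1+(K3+K4)*K5)] gives (160*s^5 + 56*s^4 + 96*s^3 - 23*s^2 + 50*s - 51)/(12*s^6 + 37*s^5 - 43*s^4 - 128*s^3 + 43*s^2 + 25*s - 42)
That last expression is T(s), already simplified. Scaling its denominator by 1/12 (the reciprocal of the leading coefficient) yields the monic denominator.

Answer: s^6 + 37*s^5/12 - 43*s^4/12 - 32*s^3/3 + 43*s^2/12 + 25*s/12 - 7/2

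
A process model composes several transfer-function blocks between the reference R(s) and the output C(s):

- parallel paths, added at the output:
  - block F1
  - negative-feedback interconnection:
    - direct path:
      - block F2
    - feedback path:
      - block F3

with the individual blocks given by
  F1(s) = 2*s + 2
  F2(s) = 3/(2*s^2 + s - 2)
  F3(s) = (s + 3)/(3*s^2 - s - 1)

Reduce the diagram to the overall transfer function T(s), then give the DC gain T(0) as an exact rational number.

Step 1. reduce the feedback loop with forward F2 and return F3: (9*s^2 - 3*s - 3)/(6*s^4 + s^3 - 9*s^2 + 4*s + 11)
Step 2. sum the parallel branches F1, [F2/(1+F2*F3)]: (12*s^5 + 14*s^4 - 16*s^3 - s^2 + 27*s + 19)/(6*s^4 + s^3 - 9*s^2 + 4*s + 11)
Step 2 gives the overall T(s). Then T(0) = 19/11.

Therefore the answer is 19/11.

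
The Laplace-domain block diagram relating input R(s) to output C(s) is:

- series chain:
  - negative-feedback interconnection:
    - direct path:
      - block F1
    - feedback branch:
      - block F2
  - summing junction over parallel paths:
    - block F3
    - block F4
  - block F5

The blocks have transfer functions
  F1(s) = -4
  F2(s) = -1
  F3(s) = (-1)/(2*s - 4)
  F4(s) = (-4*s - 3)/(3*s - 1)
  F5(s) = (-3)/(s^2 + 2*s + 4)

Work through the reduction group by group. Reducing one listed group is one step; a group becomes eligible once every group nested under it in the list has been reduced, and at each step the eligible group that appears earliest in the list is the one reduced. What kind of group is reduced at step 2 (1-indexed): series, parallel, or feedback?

(1) collapse the loop (F1 forward, F2 return)
(2) add F3, F4 (parallel)
(3) series reduction of [F1/(1+F1*F2)], (F3+F4), F5
So the answer for step 2 is parallel.

Final answer: parallel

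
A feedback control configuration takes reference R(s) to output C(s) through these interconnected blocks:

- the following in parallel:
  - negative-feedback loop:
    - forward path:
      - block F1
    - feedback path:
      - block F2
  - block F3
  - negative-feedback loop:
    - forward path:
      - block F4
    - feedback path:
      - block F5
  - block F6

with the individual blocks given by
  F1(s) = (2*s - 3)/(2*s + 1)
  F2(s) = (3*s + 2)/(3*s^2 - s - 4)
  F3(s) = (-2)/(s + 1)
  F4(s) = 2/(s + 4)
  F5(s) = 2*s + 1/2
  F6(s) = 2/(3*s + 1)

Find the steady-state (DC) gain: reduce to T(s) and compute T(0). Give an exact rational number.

Step 1 - close the feedback loop around F1, F2 = (6*s^3 - 11*s^2 - 5*s + 12)/(6*s^3 + 7*s^2 - 14*s - 10)
Step 2 - close the feedback loop around F4, F5 = 2/(5*s + 5)
Step 3 - combine [F1/(1+F1*F2)], F3, [F4/(1+F4*F5)], F6 in parallel = (90*s^5 - 129*s^4 - 351*s^3 + 235*s^2 + 327*s + 40)/(90*s^5 + 225*s^4 - 40*s^3 - 395*s^2 - 270*s - 50)
DC gain: substitute s = 0 into T(s) from step 3: T(0) = 40/(-50) = -4/5.

Therefore the answer is -4/5.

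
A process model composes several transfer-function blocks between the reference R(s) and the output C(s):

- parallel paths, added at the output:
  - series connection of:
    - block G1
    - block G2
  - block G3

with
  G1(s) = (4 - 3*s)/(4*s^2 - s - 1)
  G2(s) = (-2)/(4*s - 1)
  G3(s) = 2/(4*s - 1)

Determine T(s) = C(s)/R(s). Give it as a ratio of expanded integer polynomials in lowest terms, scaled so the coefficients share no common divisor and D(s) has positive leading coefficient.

Step 1: reduce the series chain G1, G2 = (6*s - 8)/(16*s^3 - 8*s^2 - 3*s + 1)
Step 2: reduce the parallel group (G1*G2), G3: this yields T(s), and no further normalization is needed

Therefore the answer is (8*s^2 + 4*s - 10)/(16*s^3 - 8*s^2 - 3*s + 1).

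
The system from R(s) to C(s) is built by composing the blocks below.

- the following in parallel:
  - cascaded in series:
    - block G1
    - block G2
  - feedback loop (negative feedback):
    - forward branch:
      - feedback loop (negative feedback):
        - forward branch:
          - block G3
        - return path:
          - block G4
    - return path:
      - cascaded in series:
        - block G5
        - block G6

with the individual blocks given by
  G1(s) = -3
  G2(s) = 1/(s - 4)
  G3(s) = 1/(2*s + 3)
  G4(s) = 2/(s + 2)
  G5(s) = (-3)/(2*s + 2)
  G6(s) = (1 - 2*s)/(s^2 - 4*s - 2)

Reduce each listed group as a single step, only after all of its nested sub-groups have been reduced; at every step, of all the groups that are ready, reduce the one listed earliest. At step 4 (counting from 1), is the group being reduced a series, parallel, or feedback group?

Reducing step by step:

(1) series reduction of G1, G2
(2) close the feedback loop around G3, G4
(3) cascade G5, G6
(4) reduce the feedback loop with forward [G3/(1+G3*G4)] and return (G5*G6)
(5) reduce the parallel group (G1*G2), [[G3/(1+G3*G4)]/(1+[G3/(1+G3*G4)]*(G5*G6))]
So the answer for step 4 is feedback.

Answer: feedback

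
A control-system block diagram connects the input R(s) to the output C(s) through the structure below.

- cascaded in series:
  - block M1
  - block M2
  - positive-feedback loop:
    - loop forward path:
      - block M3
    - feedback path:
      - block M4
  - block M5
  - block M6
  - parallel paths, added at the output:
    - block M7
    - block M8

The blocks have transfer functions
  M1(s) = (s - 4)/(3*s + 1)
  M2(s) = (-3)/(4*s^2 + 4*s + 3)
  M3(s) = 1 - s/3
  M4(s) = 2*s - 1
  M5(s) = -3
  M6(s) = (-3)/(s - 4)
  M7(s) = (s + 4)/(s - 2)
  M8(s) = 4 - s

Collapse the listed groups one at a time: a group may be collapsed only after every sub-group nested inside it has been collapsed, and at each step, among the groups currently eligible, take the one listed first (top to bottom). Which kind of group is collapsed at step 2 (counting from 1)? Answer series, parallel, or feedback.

[1] close the feedback loop around M3, M4
[2] parallel reduction of M7, M8
[3] combine M1, M2, [M3/(1-M3*M4)], M5, M6, (M7+M8) in series
At step 2 the group reduced is parallel.

Hence the answer: parallel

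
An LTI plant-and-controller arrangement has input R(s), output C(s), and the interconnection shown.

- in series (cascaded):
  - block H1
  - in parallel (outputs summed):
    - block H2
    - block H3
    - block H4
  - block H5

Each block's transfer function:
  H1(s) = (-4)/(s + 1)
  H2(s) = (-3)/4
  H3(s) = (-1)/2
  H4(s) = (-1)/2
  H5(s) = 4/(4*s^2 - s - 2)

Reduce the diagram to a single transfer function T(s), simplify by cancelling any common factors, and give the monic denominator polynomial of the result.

(1) combine H2, H3, H4 in parallel: (-7)/4
(2) series reduction of H1, (H2+H3+H4), H5: 28/(4*s^3 + 3*s^2 - 3*s - 2)
No further cancellation is possible in the step-2 result, so that is T(s). Its denominator becomes monic after dividing by the leading coefficient 4.

Therefore the answer is s^3 + 3*s^2/4 - 3*s/4 - 1/2.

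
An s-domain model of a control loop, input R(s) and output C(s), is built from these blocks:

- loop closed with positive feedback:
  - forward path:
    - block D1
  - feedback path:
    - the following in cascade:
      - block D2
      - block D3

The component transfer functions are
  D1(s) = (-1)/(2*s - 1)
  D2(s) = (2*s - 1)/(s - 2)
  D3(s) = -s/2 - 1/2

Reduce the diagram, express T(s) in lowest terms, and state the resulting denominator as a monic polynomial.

Answer: s^2 - 11*s/2 + 5/2

Working:
(1) reduce the series chain D2, D3: (-2*s^2 - s + 1)/(2*s - 4)
(2) reduce the feedback loop with forward D1 and return (D2*D3): (4 - 2*s)/(2*s^2 - 11*s + 5)
No further cancellation is possible in the step-2 result, so that is T(s). Its denominator becomes monic after dividing by the leading coefficient 2.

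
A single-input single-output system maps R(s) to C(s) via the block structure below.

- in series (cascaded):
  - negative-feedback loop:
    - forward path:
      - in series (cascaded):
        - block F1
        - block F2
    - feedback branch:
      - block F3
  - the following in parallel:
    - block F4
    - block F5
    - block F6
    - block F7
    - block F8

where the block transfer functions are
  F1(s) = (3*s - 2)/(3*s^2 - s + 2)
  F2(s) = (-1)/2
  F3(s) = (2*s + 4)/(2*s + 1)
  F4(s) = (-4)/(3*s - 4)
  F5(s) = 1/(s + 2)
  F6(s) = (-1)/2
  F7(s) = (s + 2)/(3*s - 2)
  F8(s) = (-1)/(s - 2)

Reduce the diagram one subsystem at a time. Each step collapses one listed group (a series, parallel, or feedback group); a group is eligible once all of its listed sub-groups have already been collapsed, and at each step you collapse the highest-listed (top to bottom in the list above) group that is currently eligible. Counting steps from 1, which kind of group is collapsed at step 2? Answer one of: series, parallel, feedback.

(1) reduce the series chain F1, F2
(2) feedback reduction of (F1*F2), F3
(3) combine F4, F5, F6, F7, F8 in parallel
(4) series reduction of [(F1*F2)/(1+(F1*F2)*F3)], (F4+F5+F6+F7+F8)
Step 2: feedback.

Answer: feedback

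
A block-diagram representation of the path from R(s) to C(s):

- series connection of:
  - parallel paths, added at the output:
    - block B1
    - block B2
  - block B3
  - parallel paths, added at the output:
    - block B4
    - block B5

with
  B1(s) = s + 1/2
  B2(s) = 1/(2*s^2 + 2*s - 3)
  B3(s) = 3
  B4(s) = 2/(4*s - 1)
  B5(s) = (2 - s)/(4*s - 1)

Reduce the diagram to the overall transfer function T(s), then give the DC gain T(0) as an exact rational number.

Step 1 - combine B1, B2 in parallel gives (4*s^3 + 6*s^2 - 4*s - 1)/(4*s^2 + 4*s - 6)
Step 2 - reduce the parallel group B4, B5 gives (4 - s)/(4*s - 1)
Step 3 - series reduction of (B1+B2), B3, (B4+B5) gives (-12*s^4 + 30*s^3 + 84*s^2 - 45*s - 12)/(16*s^3 + 12*s^2 - 28*s + 6)
The step-3 result is T(s). Setting s = 0: T(0) = -12/6 = -2.

Answer: -2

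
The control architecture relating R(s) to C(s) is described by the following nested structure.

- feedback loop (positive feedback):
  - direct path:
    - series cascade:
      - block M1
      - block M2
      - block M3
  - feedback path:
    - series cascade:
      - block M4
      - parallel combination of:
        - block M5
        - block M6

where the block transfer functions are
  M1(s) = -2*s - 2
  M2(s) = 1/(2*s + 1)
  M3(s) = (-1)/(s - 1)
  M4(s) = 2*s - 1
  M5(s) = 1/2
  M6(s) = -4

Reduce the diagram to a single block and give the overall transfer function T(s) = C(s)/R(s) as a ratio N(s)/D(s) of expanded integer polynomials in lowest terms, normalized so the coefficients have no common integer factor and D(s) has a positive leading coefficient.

1. combine M1, M2, M3 in series -> (2*s + 2)/(2*s^2 - s - 1)
2. combine M5, M6 in parallel -> (-7)/2
3. combine M4, (M5+M6) in series -> 7/2 - 7*s
4. apply the feedback formula to (M1*M2*M3), (M4*(M5+M6)), giving the overall T(s)

Hence the answer: (s + 1)/(8*s^2 + 3*s - 4)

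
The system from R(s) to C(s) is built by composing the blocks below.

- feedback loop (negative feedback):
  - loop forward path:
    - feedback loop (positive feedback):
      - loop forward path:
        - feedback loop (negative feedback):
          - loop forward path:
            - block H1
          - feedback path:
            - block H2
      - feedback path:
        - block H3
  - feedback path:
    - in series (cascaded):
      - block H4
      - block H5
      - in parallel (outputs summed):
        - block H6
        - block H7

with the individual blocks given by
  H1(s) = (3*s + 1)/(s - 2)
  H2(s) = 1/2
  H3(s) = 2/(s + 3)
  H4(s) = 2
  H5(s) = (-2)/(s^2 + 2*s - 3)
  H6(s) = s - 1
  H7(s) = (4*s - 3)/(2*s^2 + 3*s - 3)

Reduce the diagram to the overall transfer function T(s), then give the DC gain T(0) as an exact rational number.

The answer is -6/13.

Reasoning:
1. feedback reduction of H1, H2 = (6*s + 2)/(5*s - 3)
2. close the feedback loop around [H1/(1+H1*H2)], H3 = (6*s^2 + 20*s + 6)/(5*s^2 - 13)
3. add H6, H7 (parallel) = (2*s^3 + s^2 - 2*s)/(2*s^2 + 3*s - 3)
4. multiply H4, H5, (H6+H7) (series) = (-8*s^3 - 4*s^2 + 8*s)/(2*s^4 + 7*s^3 - 3*s^2 - 15*s + 9)
5. apply the feedback formula to [[H1/(1+H1*H2)]/(1-[H1/(1+H1*H2)]*H3)], (H4*H5*(H6+H7)) = (12*s^5 + 46*s^4 - 4*s^3 - 96*s^2 + 24*s + 18)/(10*s^5 - 43*s^4 - 96*s^3 + 42*s^2 + 94*s - 39)
That last expression is T(s); at s = 0 only the constant terms survive, so T(0) = 18/(-39) = -6/13.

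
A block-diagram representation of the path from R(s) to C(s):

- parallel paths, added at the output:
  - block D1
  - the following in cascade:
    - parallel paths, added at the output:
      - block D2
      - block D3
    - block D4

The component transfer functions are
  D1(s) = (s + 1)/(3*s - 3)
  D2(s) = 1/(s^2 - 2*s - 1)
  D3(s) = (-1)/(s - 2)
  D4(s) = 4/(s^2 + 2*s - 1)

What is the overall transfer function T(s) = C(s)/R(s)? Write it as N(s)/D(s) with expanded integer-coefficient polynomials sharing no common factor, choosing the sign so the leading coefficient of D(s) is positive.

Step 1. reduce the parallel group D2, D3; result (-s^2 + 3*s - 1)/(s^3 - 4*s^2 + 3*s + 2)
Step 2. series reduction of (D2+D3), D4; result (-4*s^2 + 12*s - 4)/(s^5 - 2*s^4 - 6*s^3 + 12*s^2 + s - 2)
Step 3. add D1, ((D2+D3)*D4) (parallel) - this is the overall T(s), already in the required normalized form

Answer: (s^6 - s^5 - 8*s^4 - 6*s^3 + 61*s^2 - 49*s + 10)/(3*s^6 - 9*s^5 - 12*s^4 + 54*s^3 - 33*s^2 - 9*s + 6)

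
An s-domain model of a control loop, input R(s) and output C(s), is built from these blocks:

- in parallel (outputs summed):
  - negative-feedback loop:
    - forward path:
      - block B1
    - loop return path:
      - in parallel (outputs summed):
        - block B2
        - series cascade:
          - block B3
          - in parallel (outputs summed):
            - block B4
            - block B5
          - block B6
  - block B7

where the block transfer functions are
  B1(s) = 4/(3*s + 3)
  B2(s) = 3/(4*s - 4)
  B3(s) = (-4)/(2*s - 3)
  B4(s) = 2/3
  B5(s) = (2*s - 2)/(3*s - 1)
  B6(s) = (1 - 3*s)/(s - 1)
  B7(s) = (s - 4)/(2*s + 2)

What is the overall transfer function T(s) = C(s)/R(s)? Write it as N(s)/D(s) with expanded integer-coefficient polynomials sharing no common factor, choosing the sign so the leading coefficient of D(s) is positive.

1. combine B4, B5 in parallel; result (12*s - 8)/(9*s - 3)
2. cascade B3, (B4+B5), B6; result (48*s - 32)/(6*s^2 - 15*s + 9)
3. add B2, (B3*(B4+B5)*B6) (parallel); result (210*s - 155)/(24*s^2 - 60*s + 36)
4. feedback reduction of B1, (B2+(B3*(B4+B5)*B6)); result (24*s^2 - 60*s + 36)/(18*s^3 - 27*s^2 + 192*s - 128)
5. reduce the parallel group [B1/(1+B1*(B2+(B3*(B4+B5)*B6)))], B7, which is the overall transfer function T(s) = C(s)/R(s) in lowest terms

Final answer: (18*s^4 - 51*s^3 + 228*s^2 - 944*s + 584)/(36*s^4 - 18*s^3 + 330*s^2 + 128*s - 256)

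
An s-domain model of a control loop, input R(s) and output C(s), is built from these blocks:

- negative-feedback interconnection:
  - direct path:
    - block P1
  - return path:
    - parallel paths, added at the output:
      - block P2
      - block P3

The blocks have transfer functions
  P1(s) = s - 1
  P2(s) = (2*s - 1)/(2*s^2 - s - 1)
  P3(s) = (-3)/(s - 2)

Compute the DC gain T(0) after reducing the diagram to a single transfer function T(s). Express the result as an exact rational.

The answer is 2/3.

Reasoning:
1. sum the parallel branches P2, P3, giving (-4*s^2 - 2*s + 5)/(2*s^3 - 5*s^2 + s + 2)
2. feedback reduction of P1, (P2+P3), giving (-2*s^3 + 5*s^2 - s - 2)/(2*s^2 + 5*s - 3)
The step-2 result is T(s). Setting s = 0: T(0) = -2/(-3) = 2/3.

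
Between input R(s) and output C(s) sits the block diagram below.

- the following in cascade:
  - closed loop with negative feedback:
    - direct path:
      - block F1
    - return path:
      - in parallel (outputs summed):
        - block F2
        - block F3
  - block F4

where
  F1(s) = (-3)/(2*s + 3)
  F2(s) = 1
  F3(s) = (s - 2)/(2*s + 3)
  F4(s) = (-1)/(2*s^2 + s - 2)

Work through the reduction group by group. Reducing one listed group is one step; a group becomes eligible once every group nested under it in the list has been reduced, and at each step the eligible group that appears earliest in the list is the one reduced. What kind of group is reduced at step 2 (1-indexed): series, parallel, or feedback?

[1] reduce the parallel group F2, F3
[2] reduce the feedback loop with forward F1 and return (F2+F3)
[3] series reduction of [F1/(1+F1*(F2+F3))], F4
Step 2: feedback.

Final answer: feedback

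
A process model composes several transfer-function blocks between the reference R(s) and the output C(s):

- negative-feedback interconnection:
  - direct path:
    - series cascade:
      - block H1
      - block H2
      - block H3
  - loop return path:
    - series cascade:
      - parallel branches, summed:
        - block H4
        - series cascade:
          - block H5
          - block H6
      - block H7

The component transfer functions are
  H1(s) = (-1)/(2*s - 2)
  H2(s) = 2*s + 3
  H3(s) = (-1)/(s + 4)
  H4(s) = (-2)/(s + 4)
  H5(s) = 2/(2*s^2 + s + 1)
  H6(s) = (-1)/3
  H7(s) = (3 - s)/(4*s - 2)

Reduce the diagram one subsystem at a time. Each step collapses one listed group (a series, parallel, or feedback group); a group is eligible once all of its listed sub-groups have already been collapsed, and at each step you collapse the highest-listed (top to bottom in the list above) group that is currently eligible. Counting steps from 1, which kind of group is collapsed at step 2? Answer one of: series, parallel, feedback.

Step 1 - cascade H1, H2, H3
Step 2 - multiply H5, H6 (series)
Step 3 - reduce the parallel group H4, (H5*H6)
Step 4 - series reduction of (H4+(H5*H6)), H7
Step 5 - collapse the loop ((H1*H2*H3) forward, ((H4+(H5*H6))*H7) return)
The group at step 2 is a series group.

Hence the answer: series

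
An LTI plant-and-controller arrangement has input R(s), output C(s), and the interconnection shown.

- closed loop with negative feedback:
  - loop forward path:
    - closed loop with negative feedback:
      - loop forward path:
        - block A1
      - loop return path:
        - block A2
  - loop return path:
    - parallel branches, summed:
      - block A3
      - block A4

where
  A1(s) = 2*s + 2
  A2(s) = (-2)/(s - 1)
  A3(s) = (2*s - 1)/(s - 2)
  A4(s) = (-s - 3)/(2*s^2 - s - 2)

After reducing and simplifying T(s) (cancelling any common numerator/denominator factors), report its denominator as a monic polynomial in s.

The answer is s^5 - 2*s^4 - 11*s^3/8 + 51*s^2/8 - s/2 - 9/2.

Reasoning:
Step 1. feedback reduction of A1, A2 = (2 - 2*s^2)/(3*s + 5)
Step 2. parallel reduction of A3, A4 = (4*s^3 - 5*s^2 - 4*s + 8)/(2*s^3 - 5*s^2 + 4)
Step 3. reduce the feedback loop with forward [A1/(1+A1*A2)] and return (A3+A4) = (4*s^5 - 10*s^4 - 4*s^3 + 18*s^2 - 8)/(8*s^5 - 16*s^4 - 11*s^3 + 51*s^2 - 4*s - 36)
The result of step 3 is T(s) in lowest terms. Its denominator has leading coefficient 8; dividing the denominator through by 8 makes it monic.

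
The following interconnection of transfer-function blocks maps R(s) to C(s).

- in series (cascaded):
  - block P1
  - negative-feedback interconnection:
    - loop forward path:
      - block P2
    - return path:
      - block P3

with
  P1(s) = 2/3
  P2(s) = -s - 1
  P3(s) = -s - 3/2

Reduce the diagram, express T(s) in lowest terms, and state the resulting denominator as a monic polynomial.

Reducing step by step:

Step 1 - close the feedback loop around P2, P3: (-2*s - 2)/(2*s^2 + 5*s + 5)
Step 2 - combine P1, [P2/(1+P2*P3)] in series: (-4*s - 4)/(6*s^2 + 15*s + 15)
No further cancellation is possible in the step-2 result, so that is T(s). Its denominator becomes monic after dividing by the leading coefficient 6.

Answer: s^2 + 5*s/2 + 5/2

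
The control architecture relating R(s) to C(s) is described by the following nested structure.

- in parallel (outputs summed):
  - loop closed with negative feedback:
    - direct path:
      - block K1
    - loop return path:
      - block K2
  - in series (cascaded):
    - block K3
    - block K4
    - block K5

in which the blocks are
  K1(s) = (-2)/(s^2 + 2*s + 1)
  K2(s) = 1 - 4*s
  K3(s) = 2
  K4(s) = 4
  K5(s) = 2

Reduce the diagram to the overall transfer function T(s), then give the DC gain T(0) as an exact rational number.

(1) reduce the feedback loop with forward K1 and return K2, giving (-2)/(s^2 + 10*s - 1)
(2) series reduction of K3, K4, K5, giving 16
(3) combine [K1/(1+K1*K2)], (K3*K4*K5) in parallel, giving (16*s^2 + 160*s - 18)/(s^2 + 10*s - 1)
That last expression is T(s); at s = 0 only the constant terms survive, so T(0) = -18/(-1) = 18.

Hence the answer: 18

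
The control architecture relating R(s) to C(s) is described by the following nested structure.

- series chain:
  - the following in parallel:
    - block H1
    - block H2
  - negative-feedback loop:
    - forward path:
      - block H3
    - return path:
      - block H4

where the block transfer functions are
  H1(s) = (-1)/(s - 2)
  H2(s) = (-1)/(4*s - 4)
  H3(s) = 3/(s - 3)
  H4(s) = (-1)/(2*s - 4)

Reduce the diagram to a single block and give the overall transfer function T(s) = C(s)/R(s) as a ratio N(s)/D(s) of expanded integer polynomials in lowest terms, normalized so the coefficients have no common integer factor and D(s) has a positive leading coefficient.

(1) add H1, H2 (parallel) gives (6 - 5*s)/(4*s^2 - 12*s + 8)
(2) collapse the loop (H3 forward, H4 return) gives (6*s - 12)/(2*s^2 - 10*s + 9)
(3) combine (H1+H2), [H3/(1+H3*H4)] in series, which is the overall transfer function T(s) = C(s)/R(s) in lowest terms

Hence the answer: (18 - 15*s)/(4*s^3 - 24*s^2 + 38*s - 18)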